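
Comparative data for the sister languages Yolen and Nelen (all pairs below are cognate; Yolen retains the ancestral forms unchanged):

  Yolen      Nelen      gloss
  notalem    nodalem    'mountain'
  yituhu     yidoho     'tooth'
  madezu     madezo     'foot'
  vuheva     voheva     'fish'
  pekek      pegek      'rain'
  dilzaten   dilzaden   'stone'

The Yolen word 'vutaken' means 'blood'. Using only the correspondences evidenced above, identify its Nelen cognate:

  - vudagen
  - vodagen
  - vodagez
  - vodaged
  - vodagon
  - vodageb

yituhu ~ yidoho, vuheva ~ voheva — Yolen u corresponds to Nelen o after a consonant, before a consonant other than r, m, n, p, b, f, v.
notalem ~ nodalem — Yolen t corresponds to Nelen d between vowels (before a back vowel).
pekek ~ pegek — Yolen k corresponds to Nelen g between vowels (before a front vowel).
Applying these to Yolen 'vutaken':
  vutaken → votaken   (u→o after a consonant, before a consonant other than r, m, n, p, b, f, v)
  votaken → vodaken   (t→d between vowels (before a back vowel))
  vodaken → vodagen   (k→g between vowels (before a front vowel))
So the Nelen cognate is 'vodagen'.

vodagen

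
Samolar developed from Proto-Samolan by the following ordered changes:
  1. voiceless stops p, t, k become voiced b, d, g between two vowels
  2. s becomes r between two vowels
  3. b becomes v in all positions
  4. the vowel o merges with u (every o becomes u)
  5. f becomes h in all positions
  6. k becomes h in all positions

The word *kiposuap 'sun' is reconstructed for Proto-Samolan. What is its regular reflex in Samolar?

hivuruap

Samolar: start from *kiposuap.
  rule 1 (intervocalic voicing): kiposuap → kibosuap
  rule 2 (rhotacism): kibosuap → kiboruap
  rule 3 (unconditioned shift): kiboruap → kivoruap
  rule 4 (vowel merger): kivoruap → kivuruap
  rule 5: no change — kivuruap
  rule 6 (unconditioned shift): kivuruap → hivuruap
  ⇒ Samolar hivuruap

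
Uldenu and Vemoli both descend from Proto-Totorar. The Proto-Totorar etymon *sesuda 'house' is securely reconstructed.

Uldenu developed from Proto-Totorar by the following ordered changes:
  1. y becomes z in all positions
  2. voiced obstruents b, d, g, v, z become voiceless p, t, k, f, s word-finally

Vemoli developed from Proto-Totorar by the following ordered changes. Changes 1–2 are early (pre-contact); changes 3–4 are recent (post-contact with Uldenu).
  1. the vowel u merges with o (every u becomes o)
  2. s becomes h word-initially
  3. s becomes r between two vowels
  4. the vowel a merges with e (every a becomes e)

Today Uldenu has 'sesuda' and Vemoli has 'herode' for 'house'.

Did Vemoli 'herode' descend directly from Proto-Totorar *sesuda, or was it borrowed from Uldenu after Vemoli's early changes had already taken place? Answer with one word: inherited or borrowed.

If inherited, *sesuda would pass through all of Vemoli's changes:
Vemoli: *sesuda
  sesuda → sesoda   [vowel merger]
  sesoda → hesoda   [debuccalisation]
  hesoda → heroda   [rhotacism]
  heroda → herode   [vowel merger]
  giving Vemoli herode.
If borrowed from Uldenu 'sesuda' after the early changes, it would undergo only the recent ones:
  rule 3 (rhotacism): sesuda → seruda
  rule 4 (vowel merger): seruda → serude
  ⇒ as a loan: serude
Vemoli 'herode' matches the inherited outcome exactly, so it is an inherited cognate, not a loan.

inherited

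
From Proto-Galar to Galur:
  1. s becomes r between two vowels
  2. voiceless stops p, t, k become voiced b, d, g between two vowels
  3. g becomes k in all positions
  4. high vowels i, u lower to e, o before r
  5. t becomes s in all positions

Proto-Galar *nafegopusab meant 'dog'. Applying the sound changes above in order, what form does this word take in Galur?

Galur: *nafegopusab
  nafegopusab → nafegopurab   [rhotacism]
  nafegopurab → nafegoburab   [intervocalic voicing]
  nafegoburab → nafekoburab   [unconditioned shift]
  nafekoburab → nafekoborab   [pre-rhotic lowering]
  nafekoborab (rule 5 does not apply)
  giving Galur nafekoborab.

nafekoborab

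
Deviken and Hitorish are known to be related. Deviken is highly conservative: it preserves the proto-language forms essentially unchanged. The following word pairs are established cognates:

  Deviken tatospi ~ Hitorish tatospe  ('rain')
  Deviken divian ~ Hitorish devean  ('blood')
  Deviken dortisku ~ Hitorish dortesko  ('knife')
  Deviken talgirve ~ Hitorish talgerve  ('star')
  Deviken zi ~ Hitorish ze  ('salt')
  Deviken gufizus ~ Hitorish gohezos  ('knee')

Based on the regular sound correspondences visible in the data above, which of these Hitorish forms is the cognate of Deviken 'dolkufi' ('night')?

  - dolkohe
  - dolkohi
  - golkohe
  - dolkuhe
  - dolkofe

dolkohe

gufizus ~ gohezos — Deviken u corresponds to Hitorish o after a consonant, before a labial obstruent.
gufizus ~ gohezos — Deviken f corresponds to Hitorish h between vowels (before a front vowel).
tatospi ~ tatospe, zi ~ ze — Deviken i corresponds to Hitorish e word-finally.
Applying these to Deviken 'dolkufi':
  dolkufi → dolkofi   (u→o after a consonant, before a labial obstruent)
  dolkofi → dolkohi   (f→h between vowels (before a front vowel))
  dolkohi → dolkohe   (i→e word-finally)
So the Hitorish cognate is 'dolkohe'.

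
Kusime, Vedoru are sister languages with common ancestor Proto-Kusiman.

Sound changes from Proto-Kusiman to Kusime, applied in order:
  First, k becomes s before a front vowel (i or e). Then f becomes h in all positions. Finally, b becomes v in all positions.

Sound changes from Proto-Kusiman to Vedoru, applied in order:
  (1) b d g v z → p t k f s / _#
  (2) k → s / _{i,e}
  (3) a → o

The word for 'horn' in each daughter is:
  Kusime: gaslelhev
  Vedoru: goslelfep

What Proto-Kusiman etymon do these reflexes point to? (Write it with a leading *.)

Position 2: Kusime has a, Vedoru has o. Kusime preserves a here (none of its changes turn any other segment into a), so the proto-segment is *a.
Position 7: Kusime has h, Vedoru has f. Taking the neighbouring segments as reconstructed: Kusime h could go back to *f or *h; Vedoru f can only go back to *f — the one source consistent with every daughter is *f.
Position 9: Kusime has v, Vedoru has p. Taking the neighbouring segments as reconstructed: Kusime v could go back to *b or *v; Vedoru p could go back to *p or *b — the one source consistent with every daughter is *b.
This points to *gaslelfeb. Verify forward in each daughter:
Kusime: *gaslelfeb
  gaslelfeb (rule 1 does not apply)
  gaslelfeb → gaslelheb   [unconditioned shift]
  gaslelheb → gaslelhev   [unconditioned shift]
  giving Kusime gaslelhev.
Vedoru: *gaslelfeb > gaslelfep > goslelfep  (by final devoicing, vowel merger)
Only *gaslelfeb yields all of Kusime gaslelhev, Vedoru goslelfep.

*gaslelfeb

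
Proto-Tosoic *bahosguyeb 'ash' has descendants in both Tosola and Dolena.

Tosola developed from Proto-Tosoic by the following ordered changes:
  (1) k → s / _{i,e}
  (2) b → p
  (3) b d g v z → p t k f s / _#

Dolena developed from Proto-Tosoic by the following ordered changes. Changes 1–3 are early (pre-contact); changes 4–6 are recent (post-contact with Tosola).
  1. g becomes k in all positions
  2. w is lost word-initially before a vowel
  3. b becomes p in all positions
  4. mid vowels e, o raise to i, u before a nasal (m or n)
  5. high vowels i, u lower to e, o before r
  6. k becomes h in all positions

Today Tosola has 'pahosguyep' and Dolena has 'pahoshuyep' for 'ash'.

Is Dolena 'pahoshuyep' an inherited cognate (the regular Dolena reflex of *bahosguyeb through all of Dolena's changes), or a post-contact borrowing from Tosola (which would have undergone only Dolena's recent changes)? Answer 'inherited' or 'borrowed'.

If inherited, *bahosguyeb would pass through all of Dolena's changes:
Dolena: *bahosguyeb
  bahosguyeb → bahoskuyeb   [unconditioned shift]
  bahoskuyeb (rule 2 does not apply)
  bahoskuyeb → pahoskuyep   [unconditioned shift]
  pahoskuyep (rule 4 does not apply)
  pahoskuyep (rule 5 does not apply)
  pahoskuyep → pahoshuyep   [unconditioned shift]
  giving Dolena pahoshuyep.
If borrowed from Tosola 'pahosguyep' after the early changes, it would undergo only the recent ones:
  rule 4 (pre-nasal raising): no change (pahosguyep)
  rule 5 (pre-rhotic lowering): no change (pahosguyep)
  rule 6 (unconditioned shift): no change (pahosguyep)
  ⇒ as a loan: pahosguyep
Dolena 'pahoshuyep' matches the inherited outcome exactly, so it is an inherited cognate, not a loan.

inherited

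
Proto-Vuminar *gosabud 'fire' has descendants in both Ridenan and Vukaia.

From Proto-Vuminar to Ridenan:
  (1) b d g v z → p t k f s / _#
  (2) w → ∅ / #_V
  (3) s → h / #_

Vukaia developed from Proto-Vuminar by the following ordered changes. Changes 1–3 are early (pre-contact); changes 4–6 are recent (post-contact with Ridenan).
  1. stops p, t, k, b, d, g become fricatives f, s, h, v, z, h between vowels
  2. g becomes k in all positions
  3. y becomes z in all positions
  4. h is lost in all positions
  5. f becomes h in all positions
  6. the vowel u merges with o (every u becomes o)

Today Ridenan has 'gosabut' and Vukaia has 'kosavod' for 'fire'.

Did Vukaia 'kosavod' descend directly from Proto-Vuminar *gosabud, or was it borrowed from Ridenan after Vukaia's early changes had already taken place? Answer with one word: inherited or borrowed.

inherited

If inherited, *gosabud would pass through all of Vukaia's changes:
Vukaia: *gosabud
  gosabud → gosavud   [intervocalic lenition]
  gosavud → kosavud   [unconditioned shift]
  kosavud (rule 3 does not apply)
  kosavud (rule 4 does not apply)
  kosavud (rule 5 does not apply)
  kosavud → kosavod   [vowel merger]
  giving Vukaia kosavod.
If borrowed from Ridenan 'gosabut' after the early changes, it would undergo only the recent ones:
  rule 4 (h-loss): no change (gosabut)
  rule 5 (unconditioned shift): no change (gosabut)
  rule 6 (vowel merger): gosabut → gosabot
  ⇒ as a loan: gosabot
Vukaia 'kosavod' matches the inherited outcome exactly, so it is an inherited cognate, not a loan.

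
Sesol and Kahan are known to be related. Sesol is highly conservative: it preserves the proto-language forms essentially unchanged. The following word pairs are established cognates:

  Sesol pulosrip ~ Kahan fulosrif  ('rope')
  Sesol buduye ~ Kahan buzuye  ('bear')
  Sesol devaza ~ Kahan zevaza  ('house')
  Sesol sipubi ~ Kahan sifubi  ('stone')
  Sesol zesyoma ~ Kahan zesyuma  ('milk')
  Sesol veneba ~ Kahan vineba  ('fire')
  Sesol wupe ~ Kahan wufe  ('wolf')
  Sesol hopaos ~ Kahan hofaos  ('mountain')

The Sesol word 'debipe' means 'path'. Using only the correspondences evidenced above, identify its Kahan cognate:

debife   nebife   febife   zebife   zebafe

zebife

devaza ~ zevaza — Sesol d corresponds to Kahan z word-initially before a front vowel.
wupe ~ wufe — Sesol p corresponds to Kahan f between vowels (before a front vowel).
Applying these to Sesol 'debipe':
  debipe → zebipe   (d→z word-initially before a front vowel)
  zebipe → zebife   (p→f between vowels (before a front vowel))
So the Kahan cognate is 'zebife'.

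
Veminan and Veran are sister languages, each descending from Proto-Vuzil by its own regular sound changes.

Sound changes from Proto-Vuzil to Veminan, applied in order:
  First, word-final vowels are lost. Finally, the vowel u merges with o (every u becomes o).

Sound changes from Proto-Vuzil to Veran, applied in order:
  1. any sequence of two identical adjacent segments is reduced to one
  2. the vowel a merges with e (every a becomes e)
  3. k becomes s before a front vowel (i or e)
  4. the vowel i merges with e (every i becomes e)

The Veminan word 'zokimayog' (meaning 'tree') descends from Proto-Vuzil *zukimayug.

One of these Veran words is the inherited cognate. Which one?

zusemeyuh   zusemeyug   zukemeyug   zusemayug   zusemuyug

zusemeyug

Veran: *zukimayug
  zukimayug (rule 1 does not apply)
  zukimayug → zukimeyug   [vowel merger]
  zukimeyug → zusimeyug   [palatalisation]
  zusimeyug → zusemeyug   [vowel merger]
  giving Veran zusemeyug.
Among the options, 'zusemeyug' alone shows every Veran change applied in order.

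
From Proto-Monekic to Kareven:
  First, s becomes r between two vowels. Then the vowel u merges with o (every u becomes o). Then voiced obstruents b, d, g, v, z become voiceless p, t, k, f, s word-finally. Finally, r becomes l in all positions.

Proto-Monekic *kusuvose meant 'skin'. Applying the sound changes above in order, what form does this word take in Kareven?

kolovole

Kareven: *kusuvose
  kusuvose → kuruvore   [rhotacism]
  kuruvore → korovore   [vowel merger]
  korovore (rule 3 does not apply)
  korovore → kolovole   [unconditioned shift]
  giving Kareven kolovole.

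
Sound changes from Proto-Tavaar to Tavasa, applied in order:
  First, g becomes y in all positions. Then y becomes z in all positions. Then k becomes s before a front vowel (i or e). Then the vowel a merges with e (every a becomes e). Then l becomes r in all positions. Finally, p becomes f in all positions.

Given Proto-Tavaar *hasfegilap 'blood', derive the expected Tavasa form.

hesfeziref

Tavasa: *hasfegilap > hasfeyilap > hasfezilap > hesfezilep > hesfezirep > hesfeziref  (by unconditioned shift, unconditioned shift, vowel merger, unconditioned shift, unconditioned shift)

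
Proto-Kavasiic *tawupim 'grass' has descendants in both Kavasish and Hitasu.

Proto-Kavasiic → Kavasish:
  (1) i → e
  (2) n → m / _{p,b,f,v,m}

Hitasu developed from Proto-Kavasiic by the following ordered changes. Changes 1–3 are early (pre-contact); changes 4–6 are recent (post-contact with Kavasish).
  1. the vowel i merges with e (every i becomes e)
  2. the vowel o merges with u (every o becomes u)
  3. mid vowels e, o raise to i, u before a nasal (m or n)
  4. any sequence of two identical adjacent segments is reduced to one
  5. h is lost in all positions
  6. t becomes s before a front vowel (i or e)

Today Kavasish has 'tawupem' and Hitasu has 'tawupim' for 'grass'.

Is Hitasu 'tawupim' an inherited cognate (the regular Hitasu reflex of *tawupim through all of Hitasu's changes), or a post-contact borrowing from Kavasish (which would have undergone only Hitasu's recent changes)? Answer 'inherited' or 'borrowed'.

If inherited, *tawupim would pass through all of Hitasu's changes:
Hitasu: *tawupim > tawupem > tawupim  (by vowel merger, pre-nasal raising)
If borrowed from Kavasish 'tawupem' after the early changes, it would undergo only the recent ones:
  rule 4 (degemination): no change (tawupem)
  rule 5 (h-loss): no change (tawupem)
  rule 6 (palatalisation): no change (tawupem)
  ⇒ as a loan: tawupem
Hitasu 'tawupim' matches the inherited outcome exactly, so it is an inherited cognate, not a loan.

inherited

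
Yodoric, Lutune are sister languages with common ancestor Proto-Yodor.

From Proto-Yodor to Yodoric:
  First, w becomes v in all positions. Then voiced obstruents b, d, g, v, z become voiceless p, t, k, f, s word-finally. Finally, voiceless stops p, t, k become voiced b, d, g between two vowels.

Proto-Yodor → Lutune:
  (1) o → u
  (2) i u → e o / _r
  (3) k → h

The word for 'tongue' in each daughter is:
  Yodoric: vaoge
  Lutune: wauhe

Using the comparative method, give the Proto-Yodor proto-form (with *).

*waoke

Position 4: Yodoric has g, Lutune has h. Taking the neighbouring segments as reconstructed: Yodoric g could go back to *k or *g; Lutune h could go back to *k or *h — the one source consistent with every daughter is *k.
Position 1: Yodoric has v, Lutune has w. Lutune preserves w here (none of its changes turn any other segment into w), so the proto-segment is *w.
Verify the candidate proto-form against each daughter:
Yodoric: *waoke > vaoke > vaoge  (by unconditioned shift, intervocalic voicing)
Lutune: *waoke > wauke > wauhe  (by vowel merger, unconditioned shift)
Only *waoke yields all of Yodoric vaoge, Lutune wauhe.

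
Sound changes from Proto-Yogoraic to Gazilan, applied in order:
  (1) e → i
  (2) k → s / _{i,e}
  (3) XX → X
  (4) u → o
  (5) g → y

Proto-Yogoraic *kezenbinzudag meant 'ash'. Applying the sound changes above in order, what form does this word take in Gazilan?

Gazilan: *kezenbinzudag
  kezenbinzudag → kizinbinzudag   [vowel merger]
  kizinbinzudag → sizinbinzudag   [palatalisation]
  sizinbinzudag (rule 3 does not apply)
  sizinbinzudag → sizinbinzodag   [vowel merger]
  sizinbinzodag → sizinbinzoday   [unconditioned shift]
  giving Gazilan sizinbinzoday.

sizinbinzoday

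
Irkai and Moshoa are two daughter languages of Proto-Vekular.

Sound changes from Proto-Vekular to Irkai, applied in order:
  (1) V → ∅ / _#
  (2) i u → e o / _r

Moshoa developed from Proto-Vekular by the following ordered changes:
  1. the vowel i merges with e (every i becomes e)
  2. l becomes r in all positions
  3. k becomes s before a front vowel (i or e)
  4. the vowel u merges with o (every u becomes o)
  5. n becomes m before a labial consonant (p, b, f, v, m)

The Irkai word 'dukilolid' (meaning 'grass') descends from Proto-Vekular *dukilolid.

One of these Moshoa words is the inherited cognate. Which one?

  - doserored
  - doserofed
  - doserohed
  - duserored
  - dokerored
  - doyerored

Moshoa: *dukilolid > dukeloled > dukerored > duserored > doserored  (by vowel merger, unconditioned shift, palatalisation, vowel merger)
The other candidates each miss or misapply at least one Moshoa change.

doserored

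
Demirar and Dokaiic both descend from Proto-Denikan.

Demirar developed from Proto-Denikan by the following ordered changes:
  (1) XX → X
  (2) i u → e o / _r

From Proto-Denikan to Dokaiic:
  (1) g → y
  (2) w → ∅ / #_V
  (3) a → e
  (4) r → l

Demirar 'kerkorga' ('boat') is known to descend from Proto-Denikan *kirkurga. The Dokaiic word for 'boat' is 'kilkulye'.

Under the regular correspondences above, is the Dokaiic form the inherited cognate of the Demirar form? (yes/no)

yes

Derive the expected Dokaiic reflex of *kirkurga:
Dokaiic: *kirkurga > kirkurya > kirkurye > kilkulye  (by unconditioned shift, vowel merger, unconditioned shift)
Dokaiic 'kilkulye' matches the regular reflex exactly, so the pair is cognate.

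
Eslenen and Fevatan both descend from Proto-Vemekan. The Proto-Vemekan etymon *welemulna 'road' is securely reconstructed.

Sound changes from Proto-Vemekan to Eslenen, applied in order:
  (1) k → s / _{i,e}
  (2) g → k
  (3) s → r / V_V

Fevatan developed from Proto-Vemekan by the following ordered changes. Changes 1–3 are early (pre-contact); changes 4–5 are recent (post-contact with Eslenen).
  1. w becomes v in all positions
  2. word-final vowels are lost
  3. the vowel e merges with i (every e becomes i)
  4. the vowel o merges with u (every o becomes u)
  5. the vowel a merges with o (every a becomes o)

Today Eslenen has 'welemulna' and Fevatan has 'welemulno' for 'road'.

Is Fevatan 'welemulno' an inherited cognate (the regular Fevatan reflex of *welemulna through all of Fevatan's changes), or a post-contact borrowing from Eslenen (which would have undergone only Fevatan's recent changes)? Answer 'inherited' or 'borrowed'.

If inherited, *welemulna would pass through all of Fevatan's changes:
Fevatan: start from *welemulna.
  rule 1 (unconditioned shift): welemulna → velemulna
  rule 2 (apocope): velemulna → velemuln
  rule 3 (vowel merger): velemuln → vilimuln
  rule 4: no change — vilimuln
  rule 5: no change — vilimuln
  ⇒ Fevatan vilimuln
If borrowed from Eslenen 'welemulna' after the early changes, it would undergo only the recent ones:
  rule 4 (vowel merger): no change (welemulna)
  rule 5 (vowel merger): welemulna → welemulno
  ⇒ as a loan: welemulno
Fevatan 'welemulno' matches the loan outcome 'welemulno', not the inherited 'vilimuln' — it skipped the early Fevatan changes, so it was borrowed from Eslenen.

borrowed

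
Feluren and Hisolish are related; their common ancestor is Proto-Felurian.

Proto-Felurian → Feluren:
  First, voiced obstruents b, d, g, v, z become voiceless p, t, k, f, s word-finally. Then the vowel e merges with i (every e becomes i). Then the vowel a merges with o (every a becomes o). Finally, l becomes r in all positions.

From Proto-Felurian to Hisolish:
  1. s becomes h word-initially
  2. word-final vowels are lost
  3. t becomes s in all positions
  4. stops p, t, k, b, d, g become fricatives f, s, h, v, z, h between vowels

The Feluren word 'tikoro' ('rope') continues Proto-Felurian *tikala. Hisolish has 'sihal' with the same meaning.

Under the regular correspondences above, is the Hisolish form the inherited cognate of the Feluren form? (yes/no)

yes

Derive the expected Hisolish reflex of *tikala:
Hisolish: *tikala > tikal > sikal > sihal  (by apocope, unconditioned shift, intervocalic lenition)
Hisolish 'sihal' matches the regular reflex exactly, so the pair is cognate.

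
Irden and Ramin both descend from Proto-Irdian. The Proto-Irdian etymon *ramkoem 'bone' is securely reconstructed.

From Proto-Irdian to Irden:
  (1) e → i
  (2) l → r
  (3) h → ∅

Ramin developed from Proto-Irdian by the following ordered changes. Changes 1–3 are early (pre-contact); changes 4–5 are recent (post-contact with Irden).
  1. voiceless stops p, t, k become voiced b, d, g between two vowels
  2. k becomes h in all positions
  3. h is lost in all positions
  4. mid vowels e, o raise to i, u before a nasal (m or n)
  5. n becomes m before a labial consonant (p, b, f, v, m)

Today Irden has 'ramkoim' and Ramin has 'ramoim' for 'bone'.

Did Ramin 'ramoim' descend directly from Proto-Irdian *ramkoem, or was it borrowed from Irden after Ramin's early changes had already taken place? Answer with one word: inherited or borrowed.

If inherited, *ramkoem would pass through all of Ramin's changes:
Ramin: *ramkoem > ramhoem > ramoem > ramoim  (by unconditioned shift, h-loss, pre-nasal raising)
If borrowed from Irden 'ramkoim' after the early changes, it would undergo only the recent ones:
  rule 4 (pre-nasal raising): no change (ramkoim)
  rule 5 (nasal place assimilation): no change (ramkoim)
  ⇒ as a loan: ramkoim
Ramin 'ramoim' matches the inherited outcome exactly, so it is an inherited cognate, not a loan.

inherited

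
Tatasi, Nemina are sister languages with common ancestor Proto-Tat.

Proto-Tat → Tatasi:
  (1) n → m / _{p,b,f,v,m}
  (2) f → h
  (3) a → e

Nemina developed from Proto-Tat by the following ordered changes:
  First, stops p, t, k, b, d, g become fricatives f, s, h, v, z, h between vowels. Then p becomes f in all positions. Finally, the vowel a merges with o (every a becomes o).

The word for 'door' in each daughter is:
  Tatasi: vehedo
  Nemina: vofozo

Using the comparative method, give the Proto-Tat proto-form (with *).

Position 3: Tatasi has h, Nemina has f. Taking the neighbouring segments as reconstructed: Tatasi h could go back to *f or *h; Nemina f could go back to *p or *f — the one source consistent with every daughter is *f.
Position 4: Tatasi has e, Nemina has o. Taking the neighbouring segments as reconstructed: Tatasi e could go back to *a or *e; Nemina o could go back to *a or *o — the one source consistent with every daughter is *a.
This points to *vafado. Verify forward in each daughter:
Tatasi: start from *vafado.
  rule 1: no change — vafado
  rule 2 (unconditioned shift): vafado → vahado
  rule 3 (vowel merger): vahado → vehedo
  ⇒ Tatasi vehedo
Nemina: *vafado > vafazo > vofozo  (by intervocalic lenition, vowel merger)
Only *vafado yields all of Tatasi vehedo, Nemina vofozo.

*vafado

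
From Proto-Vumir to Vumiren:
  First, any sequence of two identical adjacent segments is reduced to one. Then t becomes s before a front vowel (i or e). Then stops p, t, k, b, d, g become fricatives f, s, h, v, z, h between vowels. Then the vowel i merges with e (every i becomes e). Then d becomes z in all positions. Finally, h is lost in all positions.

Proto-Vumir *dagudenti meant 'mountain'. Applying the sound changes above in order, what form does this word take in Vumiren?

Vumiren: *dagudenti > dagudensi > dahuzensi > dahuzense > zahuzense > zauzense  (by palatalisation, intervocalic lenition, vowel merger, unconditioned shift, h-loss)

zauzense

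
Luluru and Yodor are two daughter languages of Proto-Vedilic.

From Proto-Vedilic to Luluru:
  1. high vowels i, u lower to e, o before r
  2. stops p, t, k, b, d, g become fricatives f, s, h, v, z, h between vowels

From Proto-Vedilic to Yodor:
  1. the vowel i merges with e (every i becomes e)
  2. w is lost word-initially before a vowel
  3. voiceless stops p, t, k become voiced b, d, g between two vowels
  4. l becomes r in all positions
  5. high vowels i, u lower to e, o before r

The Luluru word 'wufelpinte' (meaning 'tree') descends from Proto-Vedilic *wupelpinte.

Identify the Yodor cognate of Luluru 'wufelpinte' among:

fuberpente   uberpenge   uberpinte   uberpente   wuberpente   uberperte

uberpente

Yodor: start from *wupelpinte.
  rule 1 (vowel merger): wupelpinte → wupelpente
  rule 2 (glide loss): wupelpente → upelpente
  rule 3 (intervocalic voicing): upelpente → ubelpente
  rule 4 (unconditioned shift): ubelpente → uberpente
  rule 5: no change — uberpente
  ⇒ Yodor uberpente
Only 'uberpente' matches the regular Yodor development of *wupelpinte.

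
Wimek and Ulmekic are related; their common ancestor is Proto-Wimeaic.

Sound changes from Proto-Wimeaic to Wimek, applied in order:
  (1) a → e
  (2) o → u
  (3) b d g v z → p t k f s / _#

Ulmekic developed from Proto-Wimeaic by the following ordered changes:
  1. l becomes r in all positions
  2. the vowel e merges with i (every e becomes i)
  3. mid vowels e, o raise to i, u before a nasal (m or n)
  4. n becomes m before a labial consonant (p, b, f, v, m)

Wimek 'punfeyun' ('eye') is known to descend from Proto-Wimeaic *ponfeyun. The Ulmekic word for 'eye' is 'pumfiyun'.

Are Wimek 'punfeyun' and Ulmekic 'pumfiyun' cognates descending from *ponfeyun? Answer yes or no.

yes

Derive the expected Ulmekic reflex of *ponfeyun:
Ulmekic: *ponfeyun > ponfiyun > punfiyun > pumfiyun  (by vowel merger, pre-nasal raising, nasal place assimilation)
Ulmekic 'pumfiyun' matches the regular reflex exactly, so the pair is cognate.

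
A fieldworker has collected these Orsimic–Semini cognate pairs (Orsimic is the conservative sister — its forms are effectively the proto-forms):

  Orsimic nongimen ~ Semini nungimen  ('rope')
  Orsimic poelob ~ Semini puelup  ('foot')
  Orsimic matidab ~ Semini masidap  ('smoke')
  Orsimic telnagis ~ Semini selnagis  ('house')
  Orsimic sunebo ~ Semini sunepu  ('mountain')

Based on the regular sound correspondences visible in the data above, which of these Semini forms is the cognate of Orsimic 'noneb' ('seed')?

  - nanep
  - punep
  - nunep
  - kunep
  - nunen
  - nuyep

nongimen ~ nungimen — Orsimic o corresponds to Semini u after a consonant, before a nasal.
poelob ~ puelup, matidab ~ masidap — Orsimic b corresponds to Semini p word-finally.
Applying these to Orsimic 'noneb':
  noneb → nuneb   (o→u after a consonant, before a nasal)
  nuneb → nunep   (b→p word-finally)
So the Semini cognate is 'nunep'.

nunep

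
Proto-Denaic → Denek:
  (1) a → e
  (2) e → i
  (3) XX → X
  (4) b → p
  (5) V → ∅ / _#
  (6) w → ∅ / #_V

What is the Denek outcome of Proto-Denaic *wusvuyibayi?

usvuyipiy

Denek: start from *wusvuyibayi.
  rule 1 (vowel merger): wusvuyibayi → wusvuyibeyi
  rule 2 (vowel merger): wusvuyibeyi → wusvuyibiyi
  rule 3: no change — wusvuyibiyi
  rule 4 (unconditioned shift): wusvuyibiyi → wusvuyipiyi
  rule 5 (apocope): wusvuyipiyi → wusvuyipiy
  rule 6 (glide loss): wusvuyipiy → usvuyipiy
  ⇒ Denek usvuyipiy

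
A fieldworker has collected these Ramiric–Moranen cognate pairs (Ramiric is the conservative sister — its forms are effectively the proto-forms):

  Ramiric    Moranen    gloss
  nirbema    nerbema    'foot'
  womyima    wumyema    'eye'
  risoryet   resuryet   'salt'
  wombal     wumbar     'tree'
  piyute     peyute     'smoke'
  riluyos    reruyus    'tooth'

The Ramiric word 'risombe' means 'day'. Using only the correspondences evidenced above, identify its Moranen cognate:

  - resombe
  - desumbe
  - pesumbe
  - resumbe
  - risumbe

resumbe

risoryet ~ resuryet, piyute ~ peyute — Ramiric i corresponds to Moranen e after a consonant, before a consonant other than r, m, n, p, b, f, v.
womyima ~ wumyema, wombal ~ wumbar — Ramiric o corresponds to Moranen u after a consonant, before a nasal.
Applying these to Ramiric 'risombe':
  risombe → resombe   (i→e after a consonant, before a consonant other than r, m, n, p, b, f, v)
  resombe → resumbe   (o→u after a consonant, before a nasal)
So the Moranen cognate is 'resumbe'.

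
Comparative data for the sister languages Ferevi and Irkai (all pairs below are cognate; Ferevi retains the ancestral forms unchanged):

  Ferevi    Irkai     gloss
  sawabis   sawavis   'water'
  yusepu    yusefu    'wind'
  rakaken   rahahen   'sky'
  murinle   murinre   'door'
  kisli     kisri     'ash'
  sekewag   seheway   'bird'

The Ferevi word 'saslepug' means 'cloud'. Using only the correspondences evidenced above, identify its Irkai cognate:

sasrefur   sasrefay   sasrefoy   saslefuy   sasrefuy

sasrefuy

murinle ~ murinre — Ferevi l corresponds to Irkai r after a consonant, before a front vowel.
yusepu ~ yusefu — Ferevi p corresponds to Irkai f between vowels (before a back vowel).
sekewag ~ seheway — Ferevi g corresponds to Irkai y word-finally.
Applying these to Ferevi 'saslepug':
  saslepug → sasrepug   (l→r after a consonant, before a front vowel)
  sasrepug → sasrefug   (p→f between vowels (before a back vowel))
  sasrefug → sasrefuy   (g→y word-finally)
So the Irkai cognate is 'sasrefuy'.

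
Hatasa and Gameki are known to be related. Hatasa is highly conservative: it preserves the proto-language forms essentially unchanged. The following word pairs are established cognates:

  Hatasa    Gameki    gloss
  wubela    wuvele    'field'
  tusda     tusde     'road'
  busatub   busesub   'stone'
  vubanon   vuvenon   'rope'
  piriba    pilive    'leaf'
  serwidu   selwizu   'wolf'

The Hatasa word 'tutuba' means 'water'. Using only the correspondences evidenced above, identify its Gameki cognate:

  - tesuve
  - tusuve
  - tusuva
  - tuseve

busatub ~ busesub — Hatasa t corresponds to Gameki s between vowels (before a back vowel).
vubanon ~ vuvenon, piriba ~ pilive — Hatasa b corresponds to Gameki v between vowels (before a back vowel).
wubela ~ wuvele, tusda ~ tusde — Hatasa a corresponds to Gameki e word-finally.
Applying these to Hatasa 'tutuba':
  tutuba → tusuba   (t→s between vowels (before a back vowel))
  tusuba → tusuva   (b→v between vowels (before a back vowel))
  tusuva → tusuve   (a→e word-finally)
So the Gameki cognate is 'tusuve'.

tusuve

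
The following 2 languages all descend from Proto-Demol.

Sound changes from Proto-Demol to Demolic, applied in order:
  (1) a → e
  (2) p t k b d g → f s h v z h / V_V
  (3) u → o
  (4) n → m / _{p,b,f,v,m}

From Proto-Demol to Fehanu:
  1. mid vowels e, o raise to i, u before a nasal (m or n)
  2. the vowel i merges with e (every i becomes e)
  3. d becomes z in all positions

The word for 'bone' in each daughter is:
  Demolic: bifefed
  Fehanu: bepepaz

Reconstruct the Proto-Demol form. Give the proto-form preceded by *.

Position 2: Demolic has i, Fehanu has e. Demolic preserves i here (none of its changes turn any other segment into i), so the proto-segment is *i.
Position 7: Demolic has d, Fehanu has z. Demolic preserves d here (none of its changes turn any other segment into d), so the proto-segment is *d.
Verify the candidate proto-form against each daughter:
Demolic: *bipepad > bipeped > bifefed  (by vowel merger, intervocalic lenition)
Fehanu: start from *bipepad.
  rule 1: no change — bipepad
  rule 2 (vowel merger): bipepad → bepepad
  rule 3 (unconditioned shift): bepepad → bepepaz
  ⇒ Fehanu bepepaz
*bipepad is the unique common source.

*bipepad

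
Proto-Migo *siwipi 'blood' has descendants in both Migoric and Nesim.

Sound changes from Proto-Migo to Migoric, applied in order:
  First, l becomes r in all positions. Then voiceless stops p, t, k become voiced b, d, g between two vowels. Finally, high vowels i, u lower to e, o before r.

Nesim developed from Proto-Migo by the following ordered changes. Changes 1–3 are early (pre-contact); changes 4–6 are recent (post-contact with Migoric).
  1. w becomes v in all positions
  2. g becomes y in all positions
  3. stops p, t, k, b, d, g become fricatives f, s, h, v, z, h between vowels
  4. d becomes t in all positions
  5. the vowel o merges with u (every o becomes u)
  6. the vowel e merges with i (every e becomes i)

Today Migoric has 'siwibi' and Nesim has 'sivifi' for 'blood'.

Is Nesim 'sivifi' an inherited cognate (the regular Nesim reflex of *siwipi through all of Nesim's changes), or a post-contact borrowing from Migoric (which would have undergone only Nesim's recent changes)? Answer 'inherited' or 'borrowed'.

If inherited, *siwipi would pass through all of Nesim's changes:
Nesim: *siwipi > sivipi > sivifi  (by unconditioned shift, intervocalic lenition)
If borrowed from Migoric 'siwibi' after the early changes, it would undergo only the recent ones:
  rule 4 (unconditioned shift): no change (siwibi)
  rule 5 (vowel merger): no change (siwibi)
  rule 6 (vowel merger): no change (siwibi)
  ⇒ as a loan: siwibi
Nesim 'sivifi' matches the inherited outcome exactly, so it is an inherited cognate, not a loan.

inherited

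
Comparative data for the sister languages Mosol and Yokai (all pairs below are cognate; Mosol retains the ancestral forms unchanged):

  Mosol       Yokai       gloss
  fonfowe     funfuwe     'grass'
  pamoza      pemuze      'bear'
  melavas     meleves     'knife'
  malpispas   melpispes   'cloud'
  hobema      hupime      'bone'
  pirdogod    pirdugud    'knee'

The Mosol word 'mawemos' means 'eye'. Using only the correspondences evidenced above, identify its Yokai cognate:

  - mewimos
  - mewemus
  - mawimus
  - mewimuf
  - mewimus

melavas ~ meleves, malpispas ~ melpispes — Mosol a corresponds to Yokai e after a consonant, before a consonant other than r, m, n, p, b, f, v.
hobema ~ hupime — Mosol e corresponds to Yokai i after a consonant, before a nasal.
fonfowe ~ funfuwe, pamoza ~ pemuze — Mosol o corresponds to Yokai u after a consonant, before a consonant other than r, m, n, p, b, f, v.
Applying these to Mosol 'mawemos':
  mawemos → mewemos   (a→e after a consonant, before a consonant other than r, m, n, p, b, f, v)
  mewemos → mewimos   (e→i after a consonant, before a nasal)
  mewimos → mewimus   (o→u after a consonant, before a consonant other than r, m, n, p, b, f, v)
So the Yokai cognate is 'mewimus'.

mewimus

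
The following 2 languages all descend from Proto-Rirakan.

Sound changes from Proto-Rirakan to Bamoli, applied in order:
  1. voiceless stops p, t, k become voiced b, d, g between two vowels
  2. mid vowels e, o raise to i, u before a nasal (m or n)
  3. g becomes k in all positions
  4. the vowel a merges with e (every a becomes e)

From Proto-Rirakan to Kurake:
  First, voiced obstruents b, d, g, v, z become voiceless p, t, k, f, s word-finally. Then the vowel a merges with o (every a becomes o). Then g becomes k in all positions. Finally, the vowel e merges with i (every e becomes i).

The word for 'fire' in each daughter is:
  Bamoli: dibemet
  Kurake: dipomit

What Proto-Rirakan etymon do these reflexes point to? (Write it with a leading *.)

Position 6: Bamoli has e, Kurake has i. Taking the neighbouring segments as reconstructed: Bamoli e could go back to *a or *e; Kurake i could go back to *e or *i — the one source consistent with every daughter is *e.
Position 3: Bamoli has b, Kurake has p. Taking the neighbouring segments as reconstructed: Bamoli b could go back to *p or *b; Kurake p can only go back to *p — the one source consistent with every daughter is *p.
Continuing position by position gives *dipamet; check it forward:
Bamoli: *dipamet
  dipamet → dibamet   [intervocalic voicing]
  dibamet (rule 2 does not apply)
  dibamet (rule 3 does not apply)
  dibamet → dibemet   [vowel merger]
  giving Bamoli dibemet.
Kurake: *dipamet > dipomet > dipomit  (by vowel merger, vowel merger)
*dipamet is the unique common source.

*dipamet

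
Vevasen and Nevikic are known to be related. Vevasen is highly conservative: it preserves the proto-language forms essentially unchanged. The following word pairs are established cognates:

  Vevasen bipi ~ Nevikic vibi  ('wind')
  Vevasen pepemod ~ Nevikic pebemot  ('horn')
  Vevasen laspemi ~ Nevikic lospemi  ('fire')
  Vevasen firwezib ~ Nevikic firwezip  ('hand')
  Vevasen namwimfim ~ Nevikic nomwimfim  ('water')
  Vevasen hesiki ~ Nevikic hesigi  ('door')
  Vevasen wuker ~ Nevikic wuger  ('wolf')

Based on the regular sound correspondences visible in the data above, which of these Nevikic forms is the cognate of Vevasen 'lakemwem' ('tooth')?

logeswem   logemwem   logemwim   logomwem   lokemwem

logemwem

laspemi ~ lospemi — Vevasen a corresponds to Nevikic o after a consonant, before a consonant other than r, m, n, p, b, f, v.
wuker ~ wuger — Vevasen k corresponds to Nevikic g between vowels (before a front vowel).
Applying these to Vevasen 'lakemwem':
  lakemwem → lokemwem   (a→o after a consonant, before a consonant other than r, m, n, p, b, f, v)
  lokemwem → logemwem   (k→g between vowels (before a front vowel))
So the Nevikic cognate is 'logemwem'.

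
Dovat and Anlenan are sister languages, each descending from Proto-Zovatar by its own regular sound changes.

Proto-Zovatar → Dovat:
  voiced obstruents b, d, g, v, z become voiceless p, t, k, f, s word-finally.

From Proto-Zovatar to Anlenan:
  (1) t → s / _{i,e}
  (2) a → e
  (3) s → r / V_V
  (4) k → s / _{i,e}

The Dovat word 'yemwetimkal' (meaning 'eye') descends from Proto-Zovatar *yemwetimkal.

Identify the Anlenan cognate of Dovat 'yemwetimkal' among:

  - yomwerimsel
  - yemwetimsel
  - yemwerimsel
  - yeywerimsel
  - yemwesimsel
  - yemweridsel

Anlenan: *yemwetimkal > yemwesimkal > yemwesimkel > yemwerimkel > yemwerimsel  (by palatalisation, vowel merger, rhotacism, palatalisation)
The other candidates each miss or misapply at least one Anlenan change.

yemwerimsel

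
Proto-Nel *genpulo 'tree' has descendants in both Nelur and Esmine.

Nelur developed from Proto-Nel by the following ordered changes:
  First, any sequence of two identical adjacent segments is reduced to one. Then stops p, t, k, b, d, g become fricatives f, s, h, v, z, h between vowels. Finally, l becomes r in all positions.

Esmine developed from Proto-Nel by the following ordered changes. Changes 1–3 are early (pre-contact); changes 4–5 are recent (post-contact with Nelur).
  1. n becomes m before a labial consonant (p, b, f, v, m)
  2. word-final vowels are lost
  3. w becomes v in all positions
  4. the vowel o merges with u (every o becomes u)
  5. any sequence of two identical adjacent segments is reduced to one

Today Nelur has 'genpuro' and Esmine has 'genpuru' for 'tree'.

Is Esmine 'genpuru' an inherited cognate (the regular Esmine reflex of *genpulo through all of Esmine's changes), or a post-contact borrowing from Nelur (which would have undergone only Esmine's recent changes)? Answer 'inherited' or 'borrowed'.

If inherited, *genpulo would pass through all of Esmine's changes:
Esmine: start from *genpulo.
  rule 1 (nasal place assimilation): genpulo → gempulo
  rule 2 (apocope): gempulo → gempul
  rule 3: no change — gempul
  rule 4: no change — gempul
  rule 5: no change — gempul
  ⇒ Esmine gempul
If borrowed from Nelur 'genpuro' after the early changes, it would undergo only the recent ones:
  rule 4 (vowel merger): genpuro → genpuru
  rule 5 (degemination): no change (genpuru)
  ⇒ as a loan: genpuru
Esmine 'genpuru' matches the loan outcome 'genpuru', not the inherited 'gempul' — it skipped the early Esmine changes, so it was borrowed from Nelur.

borrowed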